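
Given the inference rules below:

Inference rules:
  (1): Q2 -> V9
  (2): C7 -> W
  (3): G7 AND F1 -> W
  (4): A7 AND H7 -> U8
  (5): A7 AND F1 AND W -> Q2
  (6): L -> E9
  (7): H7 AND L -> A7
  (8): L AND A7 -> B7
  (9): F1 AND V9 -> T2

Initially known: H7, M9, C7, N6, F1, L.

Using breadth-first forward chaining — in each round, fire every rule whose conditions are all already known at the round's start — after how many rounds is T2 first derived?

[1] (2) [C7 -> W]; (6) [L -> E9]; (7) [H7 AND L -> A7]. ⇒ new: W, E9, A7.
[2] (4) [A7 AND H7 -> U8]; (5) [A7 AND F1 AND W -> Q2]; (8) [L AND A7 -> B7]. ⇒ new: U8, Q2, B7.
[3] (1) [Q2 -> V9]. ⇒ new: V9.
[4] (9) [F1 AND V9 -> T2]. ⇒ new: T2.
T2 first appears in round 4.

4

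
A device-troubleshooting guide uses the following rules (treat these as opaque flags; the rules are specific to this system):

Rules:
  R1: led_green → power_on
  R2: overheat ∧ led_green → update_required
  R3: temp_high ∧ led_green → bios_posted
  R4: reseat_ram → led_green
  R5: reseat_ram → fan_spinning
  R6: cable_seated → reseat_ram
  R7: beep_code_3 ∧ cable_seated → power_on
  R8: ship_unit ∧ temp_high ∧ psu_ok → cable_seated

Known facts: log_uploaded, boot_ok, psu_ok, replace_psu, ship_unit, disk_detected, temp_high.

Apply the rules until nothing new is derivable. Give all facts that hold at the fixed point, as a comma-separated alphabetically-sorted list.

Round 1 — R8, derive cable_seated.
Round 2 — R6, derive reseat_ram.
Round 3 — R4, R5, derive led_green, fan_spinning.
Round 4 — R1, R3, derive power_on, bios_posted.

bios_posted, boot_ok, cable_seated, disk_detected, fan_spinning, led_green, log_uploaded, power_on, psu_ok, replace_psu, reseat_ram, ship_unit, temp_high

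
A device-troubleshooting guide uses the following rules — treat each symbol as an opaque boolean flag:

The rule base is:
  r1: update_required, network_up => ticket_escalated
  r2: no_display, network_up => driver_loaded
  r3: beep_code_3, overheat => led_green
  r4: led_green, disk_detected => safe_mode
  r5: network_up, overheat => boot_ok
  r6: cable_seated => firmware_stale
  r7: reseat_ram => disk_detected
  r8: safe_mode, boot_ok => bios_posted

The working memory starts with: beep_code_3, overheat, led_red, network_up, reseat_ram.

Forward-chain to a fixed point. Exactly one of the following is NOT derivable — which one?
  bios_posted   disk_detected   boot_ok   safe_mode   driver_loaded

driver_loaded

Round 1 — r3, r5, r7, derive led_green, boot_ok, disk_detected.
Round 2 — r4, derive safe_mode.
Round 3 — r8, derive bios_posted.
Derived: bios_posted (round 3), safe_mode (round 2), disk_detected (round 1), boot_ok (round 1). driver_loaded never appears in any round.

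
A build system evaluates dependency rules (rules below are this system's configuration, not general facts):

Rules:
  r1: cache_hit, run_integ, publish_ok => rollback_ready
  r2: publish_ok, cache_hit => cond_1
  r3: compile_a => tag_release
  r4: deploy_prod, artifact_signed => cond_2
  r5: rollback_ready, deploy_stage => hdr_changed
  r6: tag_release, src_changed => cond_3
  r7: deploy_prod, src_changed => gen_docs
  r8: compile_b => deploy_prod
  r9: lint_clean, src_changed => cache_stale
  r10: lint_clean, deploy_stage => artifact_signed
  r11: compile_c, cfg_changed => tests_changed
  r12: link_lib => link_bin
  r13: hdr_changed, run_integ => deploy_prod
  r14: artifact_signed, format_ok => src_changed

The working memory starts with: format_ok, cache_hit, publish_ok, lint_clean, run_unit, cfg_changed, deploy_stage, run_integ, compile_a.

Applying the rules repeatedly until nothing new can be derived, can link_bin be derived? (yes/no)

Round 1: r1 [cache_hit, run_integ, publish_ok => rollback_ready]; r2 [publish_ok, cache_hit => cond_1]; r3 [compile_a => tag_release]; r10 [lint_clean, deploy_stage => artifact_signed]. Adds rollback_ready, cond_1, tag_release, artifact_signed.
Round 2: r5 [rollback_ready, deploy_stage => hdr_changed]; r14 [artifact_signed, format_ok => src_changed]. Adds hdr_changed, src_changed.
Round 3: r6 [tag_release, src_changed => cond_3]; r9 [lint_clean, src_changed => cache_stale]; r13 [hdr_changed, run_integ => deploy_prod]. Adds cond_3, cache_stale, deploy_prod.
Round 4: r4 [deploy_prod, artifact_signed => cond_2]; r7 [deploy_prod, src_changed => gen_docs]. Adds cond_2, gen_docs.
Fixed point reached. link_bin is concluded only by r12; r12 needs link_lib (never derived).

no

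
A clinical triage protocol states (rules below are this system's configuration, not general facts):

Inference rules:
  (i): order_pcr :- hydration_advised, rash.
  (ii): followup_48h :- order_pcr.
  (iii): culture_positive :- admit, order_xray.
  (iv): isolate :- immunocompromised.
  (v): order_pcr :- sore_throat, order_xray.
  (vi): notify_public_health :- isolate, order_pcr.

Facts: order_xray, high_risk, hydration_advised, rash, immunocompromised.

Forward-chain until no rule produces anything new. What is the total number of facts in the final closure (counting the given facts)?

Round 1: (i) [order_pcr :- hydration_advised, rash.]; (iv) [isolate :- immunocompromised.]. Adds order_pcr, isolate.
Round 2: (ii) [followup_48h :- order_pcr.]; (vi) [notify_public_health :- isolate, order_pcr.]. Adds followup_48h, notify_public_health.
Closure: {followup_48h, high_risk, hydration_advised, immunocompromised, isolate, notify_public_health, order_pcr, order_xray, rash} — 9 facts.

9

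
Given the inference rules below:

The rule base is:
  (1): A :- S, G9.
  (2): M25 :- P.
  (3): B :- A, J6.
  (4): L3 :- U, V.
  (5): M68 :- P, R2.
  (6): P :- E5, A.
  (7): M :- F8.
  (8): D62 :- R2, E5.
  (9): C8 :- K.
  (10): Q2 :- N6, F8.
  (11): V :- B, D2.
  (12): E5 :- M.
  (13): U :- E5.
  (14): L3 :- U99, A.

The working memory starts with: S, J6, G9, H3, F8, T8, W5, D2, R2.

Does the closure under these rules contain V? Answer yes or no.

Round 1: (1) [A :- S, G9.]; (7) [M :- F8.]. New: A, M.
Round 2: (3) [B :- A, J6.]; (12) [E5 :- M.]. New: B, E5.
Round 3: (6) [P :- E5, A.]; (8) [D62 :- R2, E5.]; (11) [V :- B, D2.]; (13) [U :- E5.]. New: P, D62, V, U.
Round 4: (2) [M25 :- P.]; (4) [L3 :- U, V.]; (5) [M68 :- P, R2.]. New: M25, L3, M68.
V appears in round 3, so it is derivable.

yes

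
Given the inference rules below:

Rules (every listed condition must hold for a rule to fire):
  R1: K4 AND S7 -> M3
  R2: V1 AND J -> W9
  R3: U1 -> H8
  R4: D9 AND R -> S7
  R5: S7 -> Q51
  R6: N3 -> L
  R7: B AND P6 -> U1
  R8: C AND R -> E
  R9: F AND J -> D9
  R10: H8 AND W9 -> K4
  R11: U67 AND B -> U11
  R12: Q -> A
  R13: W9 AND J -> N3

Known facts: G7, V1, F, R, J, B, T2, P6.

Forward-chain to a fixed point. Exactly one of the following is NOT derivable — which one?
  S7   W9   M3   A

Round 1: R2 [V1 AND J -> W9]; R7 [B AND P6 -> U1]; R9 [F AND J -> D9]. New: W9, U1, D9.
Round 2: R3 [U1 -> H8]; R4 [D9 AND R -> S7]; R13 [W9 AND J -> N3]. New: H8, S7, N3.
Round 3: R5 [S7 -> Q51]; R6 [N3 -> L]; R10 [H8 AND W9 -> K4]. New: Q51, L, K4.
Round 4: R1 [K4 AND S7 -> M3]. New: M3.
Derived: S7 (round 2), M3 (round 4), W9 (round 1). A never appears in any round.

A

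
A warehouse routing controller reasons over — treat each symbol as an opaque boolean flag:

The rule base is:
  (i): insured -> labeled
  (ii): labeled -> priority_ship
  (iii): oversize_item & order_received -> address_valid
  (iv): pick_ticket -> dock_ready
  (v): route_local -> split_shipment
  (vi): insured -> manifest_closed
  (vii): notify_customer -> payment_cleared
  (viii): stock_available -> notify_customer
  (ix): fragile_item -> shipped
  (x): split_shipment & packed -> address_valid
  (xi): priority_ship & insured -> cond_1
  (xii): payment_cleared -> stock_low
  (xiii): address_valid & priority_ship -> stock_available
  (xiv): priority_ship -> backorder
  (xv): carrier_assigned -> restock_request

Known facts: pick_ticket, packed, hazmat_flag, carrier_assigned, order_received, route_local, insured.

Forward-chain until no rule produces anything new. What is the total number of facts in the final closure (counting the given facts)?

Round 1 fires (i), (iv), (v), (vi), (xv), giving labeled, dock_ready, split_shipment, manifest_closed, restock_request.
Round 2 fires (ii), (x), giving priority_ship, address_valid.
Round 3 fires (xi), (xiii), (xiv), giving cond_1, stock_available, backorder.
Round 4 fires (viii), giving notify_customer.
Round 5 fires (vii), giving payment_cleared.
Round 6 fires (xii), giving stock_low.
Closure: {address_valid, backorder, carrier_assigned, cond_1, dock_ready, hazmat_flag, insured, labeled, manifest_closed, notify_customer, order_received, packed, payment_cleared, pick_ticket, priority_ship, restock_request, route_local, split_shipment, stock_available, stock_low} — 20 facts.

20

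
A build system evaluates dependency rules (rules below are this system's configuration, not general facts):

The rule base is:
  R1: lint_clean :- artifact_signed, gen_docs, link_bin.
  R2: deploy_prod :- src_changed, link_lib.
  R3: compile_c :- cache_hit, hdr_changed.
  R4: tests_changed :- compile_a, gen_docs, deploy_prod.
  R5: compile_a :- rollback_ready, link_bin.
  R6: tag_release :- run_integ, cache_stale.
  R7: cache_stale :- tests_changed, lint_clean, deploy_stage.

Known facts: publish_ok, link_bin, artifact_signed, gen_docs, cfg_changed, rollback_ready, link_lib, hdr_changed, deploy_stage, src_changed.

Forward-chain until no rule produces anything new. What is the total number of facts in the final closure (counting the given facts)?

15

Round 1: R1 [lint_clean :- artifact_signed, gen_docs, link_bin.]; R2 [deploy_prod :- src_changed, link_lib.]; R5 [compile_a :- rollback_ready, link_bin.]. Adds lint_clean, deploy_prod, compile_a.
Round 2: R4 [tests_changed :- compile_a, gen_docs, deploy_prod.]. Adds tests_changed.
Round 3: R7 [cache_stale :- tests_changed, lint_clean, deploy_stage.]. Adds cache_stale.
Closure: {artifact_signed, cache_stale, cfg_changed, compile_a, deploy_prod, deploy_stage, gen_docs, hdr_changed, link_bin, link_lib, lint_clean, publish_ok, rollback_ready, src_changed, tests_changed} — 15 facts.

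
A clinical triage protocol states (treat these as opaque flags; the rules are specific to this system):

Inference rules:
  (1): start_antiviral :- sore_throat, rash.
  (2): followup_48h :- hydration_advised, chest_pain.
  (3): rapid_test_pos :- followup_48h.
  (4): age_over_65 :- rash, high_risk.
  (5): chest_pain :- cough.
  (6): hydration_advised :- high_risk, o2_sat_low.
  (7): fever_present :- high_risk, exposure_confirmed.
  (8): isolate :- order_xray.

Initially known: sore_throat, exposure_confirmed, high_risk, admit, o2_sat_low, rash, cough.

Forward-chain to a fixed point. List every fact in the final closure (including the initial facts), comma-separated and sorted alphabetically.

admit, age_over_65, chest_pain, cough, exposure_confirmed, fever_present, followup_48h, high_risk, hydration_advised, o2_sat_low, rapid_test_pos, rash, sore_throat, start_antiviral

[1] (1) [start_antiviral :- sore_throat, rash.]; (4) [age_over_65 :- rash, high_risk.]; (5) [chest_pain :- cough.]; (6) [hydration_advised :- high_risk, o2_sat_low.]; (7) [fever_present :- high_risk, exposure_confirmed.]. ⇒ new: start_antiviral, age_over_65, chest_pain, hydration_advised, fever_present.
[2] (2) [followup_48h :- hydration_advised, chest_pain.]. ⇒ new: followup_48h.
[3] (3) [rapid_test_pos :- followup_48h.]. ⇒ new: rapid_test_pos.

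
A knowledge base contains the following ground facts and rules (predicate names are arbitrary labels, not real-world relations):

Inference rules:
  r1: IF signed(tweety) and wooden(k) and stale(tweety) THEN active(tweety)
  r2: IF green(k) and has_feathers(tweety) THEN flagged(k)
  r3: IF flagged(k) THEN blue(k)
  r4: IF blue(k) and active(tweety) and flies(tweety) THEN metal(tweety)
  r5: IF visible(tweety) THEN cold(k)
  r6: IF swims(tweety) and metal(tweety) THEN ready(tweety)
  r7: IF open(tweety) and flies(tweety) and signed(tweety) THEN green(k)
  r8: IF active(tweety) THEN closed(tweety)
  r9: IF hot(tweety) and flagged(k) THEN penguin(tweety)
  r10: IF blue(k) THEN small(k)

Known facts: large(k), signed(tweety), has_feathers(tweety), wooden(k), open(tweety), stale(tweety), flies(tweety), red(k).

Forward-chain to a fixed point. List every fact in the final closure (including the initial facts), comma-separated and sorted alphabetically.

Round 1: r1 [IF signed(tweety) and wooden(k) and stale(tweety) THEN active(tweety)]; r7 [IF open(tweety) and flies(tweety) and signed(tweety) THEN green(k)]. Adds active(tweety), green(k).
Round 2: r2 [IF green(k) and has_feathers(tweety) THEN flagged(k)]; r8 [IF active(tweety) THEN closed(tweety)]. Adds flagged(k), closed(tweety).
Round 3: r3 [IF flagged(k) THEN blue(k)]. Adds blue(k).
Round 4: r4 [IF blue(k) and active(tweety) and flies(tweety) THEN metal(tweety)]; r10 [IF blue(k) THEN small(k)]. Adds metal(tweety), small(k).

active(tweety), blue(k), closed(tweety), flagged(k), flies(tweety), green(k), has_feathers(tweety), large(k), metal(tweety), open(tweety), red(k), signed(tweety), small(k), stale(tweety), wooden(k)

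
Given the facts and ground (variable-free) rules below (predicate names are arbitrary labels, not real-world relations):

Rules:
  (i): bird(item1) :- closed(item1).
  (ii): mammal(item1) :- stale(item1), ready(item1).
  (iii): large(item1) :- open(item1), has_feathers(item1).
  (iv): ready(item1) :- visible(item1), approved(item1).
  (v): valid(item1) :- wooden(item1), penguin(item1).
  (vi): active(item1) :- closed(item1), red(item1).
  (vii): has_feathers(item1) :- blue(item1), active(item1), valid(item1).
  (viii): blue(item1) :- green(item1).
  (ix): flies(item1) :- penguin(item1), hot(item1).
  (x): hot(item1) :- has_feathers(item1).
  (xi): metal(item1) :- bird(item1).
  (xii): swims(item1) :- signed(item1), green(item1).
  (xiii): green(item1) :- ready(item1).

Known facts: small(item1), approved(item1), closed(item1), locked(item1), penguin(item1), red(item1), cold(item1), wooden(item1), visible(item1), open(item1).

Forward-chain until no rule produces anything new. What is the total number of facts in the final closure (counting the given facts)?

21

Round 1 fires (i), (iv), (v), (vi), giving bird(item1), ready(item1), valid(item1), active(item1).
Round 2 fires (xi), (xiii), giving metal(item1), green(item1).
Round 3 fires (viii), giving blue(item1).
Round 4 fires (vii), giving has_feathers(item1).
Round 5 fires (iii), (x), giving large(item1), hot(item1).
Round 6 fires (ix), giving flies(item1).
Closure: {active(item1), approved(item1), bird(item1), blue(item1), closed(item1), cold(item1), flies(item1), green(item1), has_feathers(item1), hot(item1), large(item1), locked(item1), metal(item1), open(item1), penguin(item1), ready(item1), red(item1), small(item1), valid(item1), visible(item1), wooden(item1)} — 21 facts.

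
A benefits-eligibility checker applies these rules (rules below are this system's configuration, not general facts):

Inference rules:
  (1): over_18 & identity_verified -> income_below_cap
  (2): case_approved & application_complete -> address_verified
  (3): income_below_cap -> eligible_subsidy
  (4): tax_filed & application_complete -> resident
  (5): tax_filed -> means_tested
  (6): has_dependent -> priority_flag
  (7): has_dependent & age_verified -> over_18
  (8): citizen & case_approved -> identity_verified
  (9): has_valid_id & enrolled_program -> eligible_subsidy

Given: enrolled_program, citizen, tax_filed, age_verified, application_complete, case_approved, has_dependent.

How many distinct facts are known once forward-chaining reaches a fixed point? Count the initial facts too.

Round 1 fires (2), (4), (5), (6), (7), (8), giving address_verified, resident, means_tested, priority_flag, over_18, identity_verified.
Round 2 fires (1), giving income_below_cap.
Round 3 fires (3), giving eligible_subsidy.
Closure: {address_verified, age_verified, application_complete, case_approved, citizen, eligible_subsidy, enrolled_program, has_dependent, identity_verified, income_below_cap, means_tested, over_18, priority_flag, resident, tax_filed} — 15 facts.

15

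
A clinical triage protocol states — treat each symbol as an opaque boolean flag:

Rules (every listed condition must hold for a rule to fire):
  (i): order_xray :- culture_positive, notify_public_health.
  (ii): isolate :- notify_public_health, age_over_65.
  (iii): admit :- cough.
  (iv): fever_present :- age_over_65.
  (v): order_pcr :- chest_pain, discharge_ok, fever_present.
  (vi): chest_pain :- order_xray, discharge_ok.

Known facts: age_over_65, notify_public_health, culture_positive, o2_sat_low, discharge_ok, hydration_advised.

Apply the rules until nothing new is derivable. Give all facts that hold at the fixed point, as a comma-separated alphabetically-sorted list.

age_over_65, chest_pain, culture_positive, discharge_ok, fever_present, hydration_advised, isolate, notify_public_health, o2_sat_low, order_pcr, order_xray

Round 1 — (i), (ii), (iv), derive order_xray, isolate, fever_present.
Round 2 — (vi), derive chest_pain.
Round 3 — (v), derive order_pcr.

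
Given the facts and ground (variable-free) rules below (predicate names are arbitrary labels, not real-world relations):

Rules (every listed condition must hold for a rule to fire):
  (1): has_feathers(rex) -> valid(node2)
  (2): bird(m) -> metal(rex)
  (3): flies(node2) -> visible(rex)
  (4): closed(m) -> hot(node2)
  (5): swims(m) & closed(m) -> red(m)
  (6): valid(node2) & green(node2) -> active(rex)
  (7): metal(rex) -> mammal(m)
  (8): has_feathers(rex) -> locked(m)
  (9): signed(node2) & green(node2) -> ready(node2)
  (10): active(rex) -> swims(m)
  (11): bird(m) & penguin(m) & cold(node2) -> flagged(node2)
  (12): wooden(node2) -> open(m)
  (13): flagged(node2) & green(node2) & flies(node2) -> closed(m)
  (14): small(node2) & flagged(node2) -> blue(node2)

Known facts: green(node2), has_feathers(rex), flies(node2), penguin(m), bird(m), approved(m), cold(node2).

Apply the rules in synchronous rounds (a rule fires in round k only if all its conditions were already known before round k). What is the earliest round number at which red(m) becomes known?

4

[1] (1) [has_feathers(rex) -> valid(node2)]; (2) [bird(m) -> metal(rex)]; (3) [flies(node2) -> visible(rex)]; (8) [has_feathers(rex) -> locked(m)]; (11) [bird(m) & penguin(m) & cold(node2) -> flagged(node2)]. ⇒ new: valid(node2), metal(rex), visible(rex), locked(m), flagged(node2).
[2] (6) [valid(node2) & green(node2) -> active(rex)]; (7) [metal(rex) -> mammal(m)]; (13) [flagged(node2) & green(node2) & flies(node2) -> closed(m)]. ⇒ new: active(rex), mammal(m), closed(m).
[3] (4) [closed(m) -> hot(node2)]; (10) [active(rex) -> swims(m)]. ⇒ new: hot(node2), swims(m).
[4] (5) [swims(m) & closed(m) -> red(m)]. ⇒ new: red(m).
red(m) first appears in round 4.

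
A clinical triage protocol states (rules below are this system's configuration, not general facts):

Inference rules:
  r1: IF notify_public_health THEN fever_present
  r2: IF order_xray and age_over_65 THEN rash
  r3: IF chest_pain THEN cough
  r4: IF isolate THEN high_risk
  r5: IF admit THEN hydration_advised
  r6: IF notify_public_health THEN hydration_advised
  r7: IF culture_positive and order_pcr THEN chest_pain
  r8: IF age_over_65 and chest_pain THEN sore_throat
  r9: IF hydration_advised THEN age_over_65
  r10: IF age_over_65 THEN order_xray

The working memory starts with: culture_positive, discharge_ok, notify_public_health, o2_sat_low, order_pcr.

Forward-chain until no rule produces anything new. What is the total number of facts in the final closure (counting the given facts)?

13

Round 1 — r1, r6, r7, derive fever_present, hydration_advised, chest_pain.
Round 2 — r3, r9, derive cough, age_over_65.
Round 3 — r8, r10, derive sore_throat, order_xray.
Round 4 — r2, derive rash.
Closure: {age_over_65, chest_pain, cough, culture_positive, discharge_ok, fever_present, hydration_advised, notify_public_health, o2_sat_low, order_pcr, order_xray, rash, sore_throat} — 13 facts.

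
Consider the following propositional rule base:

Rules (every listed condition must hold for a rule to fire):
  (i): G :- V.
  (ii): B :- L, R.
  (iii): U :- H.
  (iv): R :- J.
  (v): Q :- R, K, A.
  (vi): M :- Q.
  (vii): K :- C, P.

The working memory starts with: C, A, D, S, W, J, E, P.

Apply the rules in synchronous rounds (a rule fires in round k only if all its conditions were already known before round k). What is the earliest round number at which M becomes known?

Round 1: (iv) [R :- J.]; (vii) [K :- C, P.]. Adds R, K.
Round 2: (v) [Q :- R, K, A.]. Adds Q.
Round 3: (vi) [M :- Q.]. Adds M.
M first appears in round 3.

3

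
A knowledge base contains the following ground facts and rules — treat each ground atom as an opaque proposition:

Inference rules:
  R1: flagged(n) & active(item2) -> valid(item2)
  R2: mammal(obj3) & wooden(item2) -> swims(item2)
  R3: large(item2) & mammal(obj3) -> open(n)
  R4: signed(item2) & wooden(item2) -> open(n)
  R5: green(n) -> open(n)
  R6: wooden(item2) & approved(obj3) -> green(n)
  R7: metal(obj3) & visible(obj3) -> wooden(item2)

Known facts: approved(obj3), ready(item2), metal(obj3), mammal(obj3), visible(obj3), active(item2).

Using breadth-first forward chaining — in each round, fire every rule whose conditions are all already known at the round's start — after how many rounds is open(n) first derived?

Round 1 — R7, derive wooden(item2).
Round 2 — R2, R6, derive swims(item2), green(n).
Round 3 — R5, derive open(n).
open(n) first appears in round 3.

3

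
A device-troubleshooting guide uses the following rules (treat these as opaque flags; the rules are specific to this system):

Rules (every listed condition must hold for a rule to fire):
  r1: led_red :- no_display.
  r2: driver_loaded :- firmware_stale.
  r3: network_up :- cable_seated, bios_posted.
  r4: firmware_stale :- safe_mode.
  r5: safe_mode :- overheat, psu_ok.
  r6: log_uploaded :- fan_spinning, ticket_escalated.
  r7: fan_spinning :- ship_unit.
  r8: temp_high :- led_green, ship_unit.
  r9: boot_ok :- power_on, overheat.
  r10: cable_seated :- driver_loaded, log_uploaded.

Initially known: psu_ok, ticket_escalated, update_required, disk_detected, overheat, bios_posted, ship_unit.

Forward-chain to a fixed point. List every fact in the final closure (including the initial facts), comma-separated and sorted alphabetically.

Round 1 — r5, r7, derive safe_mode, fan_spinning.
Round 2 — r4, r6, derive firmware_stale, log_uploaded.
Round 3 — r2, derive driver_loaded.
Round 4 — r10, derive cable_seated.
Round 5 — r3, derive network_up.

bios_posted, cable_seated, disk_detected, driver_loaded, fan_spinning, firmware_stale, log_uploaded, network_up, overheat, psu_ok, safe_mode, ship_unit, ticket_escalated, update_required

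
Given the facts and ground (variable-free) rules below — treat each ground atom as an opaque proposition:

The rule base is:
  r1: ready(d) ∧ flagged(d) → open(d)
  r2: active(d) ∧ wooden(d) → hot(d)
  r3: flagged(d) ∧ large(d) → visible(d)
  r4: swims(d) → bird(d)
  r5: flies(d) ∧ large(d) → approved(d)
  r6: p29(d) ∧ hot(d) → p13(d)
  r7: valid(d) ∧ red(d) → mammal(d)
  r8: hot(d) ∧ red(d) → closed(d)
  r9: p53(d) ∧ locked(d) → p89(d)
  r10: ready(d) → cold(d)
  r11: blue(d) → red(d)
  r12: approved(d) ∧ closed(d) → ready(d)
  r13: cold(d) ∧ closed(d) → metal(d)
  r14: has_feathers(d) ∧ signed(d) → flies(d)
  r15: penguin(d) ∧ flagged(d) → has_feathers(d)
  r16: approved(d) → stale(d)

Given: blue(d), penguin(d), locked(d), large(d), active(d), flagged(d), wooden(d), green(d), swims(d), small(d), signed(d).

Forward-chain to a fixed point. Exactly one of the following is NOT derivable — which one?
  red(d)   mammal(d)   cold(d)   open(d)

mammal(d)

Round 1: r2 [active(d) ∧ wooden(d) → hot(d)]; r3 [flagged(d) ∧ large(d) → visible(d)]; r4 [swims(d) → bird(d)]; r11 [blue(d) → red(d)]; r15 [penguin(d) ∧ flagged(d) → has_feathers(d)]. Adds hot(d), visible(d), bird(d), red(d), has_feathers(d).
Round 2: r8 [hot(d) ∧ red(d) → closed(d)]; r14 [has_feathers(d) ∧ signed(d) → flies(d)]. Adds closed(d), flies(d).
Round 3: r5 [flies(d) ∧ large(d) → approved(d)]. Adds approved(d).
Round 4: r12 [approved(d) ∧ closed(d) → ready(d)]; r16 [approved(d) → stale(d)]. Adds ready(d), stale(d).
Round 5: r1 [ready(d) ∧ flagged(d) → open(d)]; r10 [ready(d) → cold(d)]. Adds open(d), cold(d).
Round 6: r13 [cold(d) ∧ closed(d) → metal(d)]. Adds metal(d).
Derived: red(d) (round 1), cold(d) (round 5), open(d) (round 5). mammal(d) never appears in any round.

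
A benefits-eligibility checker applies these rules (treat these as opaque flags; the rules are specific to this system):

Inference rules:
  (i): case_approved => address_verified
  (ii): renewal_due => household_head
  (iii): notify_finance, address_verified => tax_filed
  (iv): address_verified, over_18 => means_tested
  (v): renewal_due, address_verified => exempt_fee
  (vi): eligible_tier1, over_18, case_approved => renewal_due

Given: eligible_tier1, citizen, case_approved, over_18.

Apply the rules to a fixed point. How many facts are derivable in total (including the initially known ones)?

9

Round 1 fires (i), (vi), giving address_verified, renewal_due.
Round 2 fires (ii), (iv), (v), giving household_head, means_tested, exempt_fee.
Closure: {address_verified, case_approved, citizen, eligible_tier1, exempt_fee, household_head, means_tested, over_18, renewal_due} — 9 facts.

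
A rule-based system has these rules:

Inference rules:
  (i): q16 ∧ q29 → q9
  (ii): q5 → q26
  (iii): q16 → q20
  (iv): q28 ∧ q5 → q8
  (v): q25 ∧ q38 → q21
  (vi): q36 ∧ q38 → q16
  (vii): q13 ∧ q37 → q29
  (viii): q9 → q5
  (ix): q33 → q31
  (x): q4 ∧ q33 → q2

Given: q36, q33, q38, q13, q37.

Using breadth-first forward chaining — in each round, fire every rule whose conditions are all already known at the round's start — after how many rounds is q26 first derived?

4

Round 1: (vi) [q36 ∧ q38 → q16]; (vii) [q13 ∧ q37 → q29]; (ix) [q33 → q31]. Adds q16, q29, q31.
Round 2: (i) [q16 ∧ q29 → q9]; (iii) [q16 → q20]. Adds q9, q20.
Round 3: (viii) [q9 → q5]. Adds q5.
Round 4: (ii) [q5 → q26]. Adds q26.
q26 first appears in round 4.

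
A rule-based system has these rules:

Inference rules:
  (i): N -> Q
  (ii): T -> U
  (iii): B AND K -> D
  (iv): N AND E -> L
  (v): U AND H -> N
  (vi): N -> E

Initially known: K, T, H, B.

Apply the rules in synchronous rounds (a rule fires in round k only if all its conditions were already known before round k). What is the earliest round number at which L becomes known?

[1] (ii) [T -> U]; (iii) [B AND K -> D]. ⇒ new: U, D.
[2] (v) [U AND H -> N]. ⇒ new: N.
[3] (i) [N -> Q]; (vi) [N -> E]. ⇒ new: Q, E.
[4] (iv) [N AND E -> L]. ⇒ new: L.
L first appears in round 4.

4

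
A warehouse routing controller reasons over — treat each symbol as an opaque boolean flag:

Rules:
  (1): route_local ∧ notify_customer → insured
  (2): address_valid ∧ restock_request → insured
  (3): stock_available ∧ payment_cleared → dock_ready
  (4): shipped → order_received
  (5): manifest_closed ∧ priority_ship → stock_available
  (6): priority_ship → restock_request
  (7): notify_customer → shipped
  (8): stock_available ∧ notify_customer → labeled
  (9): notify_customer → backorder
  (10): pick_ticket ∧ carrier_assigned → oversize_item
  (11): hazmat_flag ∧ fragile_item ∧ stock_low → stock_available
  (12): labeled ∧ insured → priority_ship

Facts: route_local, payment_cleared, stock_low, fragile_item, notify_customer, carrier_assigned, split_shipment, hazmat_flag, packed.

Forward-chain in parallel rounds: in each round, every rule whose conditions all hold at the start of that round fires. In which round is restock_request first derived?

Round 1 — (1), (7), (9), (11), derive insured, shipped, backorder, stock_available.
Round 2 — (3), (4), (8), derive dock_ready, order_received, labeled.
Round 3 — (12), derive priority_ship.
Round 4 — (6), derive restock_request.
restock_request first appears in round 4.

4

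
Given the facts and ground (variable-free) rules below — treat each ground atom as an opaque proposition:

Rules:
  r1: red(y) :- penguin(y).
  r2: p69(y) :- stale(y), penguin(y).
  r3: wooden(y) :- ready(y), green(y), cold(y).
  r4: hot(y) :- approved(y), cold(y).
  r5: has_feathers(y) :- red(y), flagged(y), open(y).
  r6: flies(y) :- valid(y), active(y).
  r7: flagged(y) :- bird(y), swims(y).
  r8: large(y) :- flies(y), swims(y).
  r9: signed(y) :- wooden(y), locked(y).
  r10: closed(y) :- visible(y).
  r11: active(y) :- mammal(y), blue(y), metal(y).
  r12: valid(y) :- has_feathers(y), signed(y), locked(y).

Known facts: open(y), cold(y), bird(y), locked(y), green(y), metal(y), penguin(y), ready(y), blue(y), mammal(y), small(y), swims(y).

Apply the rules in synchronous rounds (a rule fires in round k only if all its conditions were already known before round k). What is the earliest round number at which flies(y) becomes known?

[1] r1 [red(y) :- penguin(y).]; r3 [wooden(y) :- ready(y), green(y), cold(y).]; r7 [flagged(y) :- bird(y), swims(y).]; r11 [active(y) :- mammal(y), blue(y), metal(y).]. ⇒ new: red(y), wooden(y), flagged(y), active(y).
[2] r5 [has_feathers(y) :- red(y), flagged(y), open(y).]; r9 [signed(y) :- wooden(y), locked(y).]. ⇒ new: has_feathers(y), signed(y).
[3] r12 [valid(y) :- has_feathers(y), signed(y), locked(y).]. ⇒ new: valid(y).
[4] r6 [flies(y) :- valid(y), active(y).]. ⇒ new: flies(y).
flies(y) first appears in round 4.

4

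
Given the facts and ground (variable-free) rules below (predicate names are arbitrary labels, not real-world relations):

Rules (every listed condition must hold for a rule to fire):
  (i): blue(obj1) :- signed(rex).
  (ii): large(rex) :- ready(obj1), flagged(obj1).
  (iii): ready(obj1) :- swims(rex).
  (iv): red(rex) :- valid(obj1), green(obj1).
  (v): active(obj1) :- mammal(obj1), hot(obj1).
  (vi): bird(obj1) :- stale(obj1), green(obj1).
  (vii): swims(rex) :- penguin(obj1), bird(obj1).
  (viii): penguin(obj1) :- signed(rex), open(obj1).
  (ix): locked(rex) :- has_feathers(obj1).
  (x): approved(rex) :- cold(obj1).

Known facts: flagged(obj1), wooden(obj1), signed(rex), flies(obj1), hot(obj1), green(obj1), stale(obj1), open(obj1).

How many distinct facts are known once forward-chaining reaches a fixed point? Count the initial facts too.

14

Round 1 fires (i), (vi), (viii), giving blue(obj1), bird(obj1), penguin(obj1).
Round 2 fires (vii), giving swims(rex).
Round 3 fires (iii), giving ready(obj1).
Round 4 fires (ii), giving large(rex).
Closure: {bird(obj1), blue(obj1), flagged(obj1), flies(obj1), green(obj1), hot(obj1), large(rex), open(obj1), penguin(obj1), ready(obj1), signed(rex), stale(obj1), swims(rex), wooden(obj1)} — 14 facts.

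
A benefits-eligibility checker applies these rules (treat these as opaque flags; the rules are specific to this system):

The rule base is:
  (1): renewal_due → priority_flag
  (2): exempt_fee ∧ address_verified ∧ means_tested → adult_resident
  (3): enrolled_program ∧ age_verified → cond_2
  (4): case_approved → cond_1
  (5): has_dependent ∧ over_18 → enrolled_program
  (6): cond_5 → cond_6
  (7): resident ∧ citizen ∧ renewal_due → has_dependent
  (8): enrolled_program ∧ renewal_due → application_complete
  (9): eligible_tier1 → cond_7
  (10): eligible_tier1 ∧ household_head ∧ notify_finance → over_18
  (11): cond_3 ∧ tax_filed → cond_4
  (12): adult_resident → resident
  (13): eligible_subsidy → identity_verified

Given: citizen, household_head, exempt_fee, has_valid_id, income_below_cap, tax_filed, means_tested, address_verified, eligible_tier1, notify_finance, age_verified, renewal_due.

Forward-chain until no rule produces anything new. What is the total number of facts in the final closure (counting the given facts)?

21

[1] (1) [renewal_due → priority_flag]; (2) [exempt_fee ∧ address_verified ∧ means_tested → adult_resident]; (9) [eligible_tier1 → cond_7]; (10) [eligible_tier1 ∧ household_head ∧ notify_finance → over_18]. ⇒ new: priority_flag, adult_resident, cond_7, over_18.
[2] (12) [adult_resident → resident]. ⇒ new: resident.
[3] (7) [resident ∧ citizen ∧ renewal_due → has_dependent]. ⇒ new: has_dependent.
[4] (5) [has_dependent ∧ over_18 → enrolled_program]. ⇒ new: enrolled_program.
[5] (3) [enrolled_program ∧ age_verified → cond_2]; (8) [enrolled_program ∧ renewal_due → application_complete]. ⇒ new: cond_2, application_complete.
Closure: {address_verified, adult_resident, age_verified, application_complete, citizen, cond_2, cond_7, eligible_tier1, enrolled_program, exempt_fee, has_dependent, has_valid_id, household_head, income_below_cap, means_tested, notify_finance, over_18, priority_flag, renewal_due, resident, tax_filed} — 21 facts.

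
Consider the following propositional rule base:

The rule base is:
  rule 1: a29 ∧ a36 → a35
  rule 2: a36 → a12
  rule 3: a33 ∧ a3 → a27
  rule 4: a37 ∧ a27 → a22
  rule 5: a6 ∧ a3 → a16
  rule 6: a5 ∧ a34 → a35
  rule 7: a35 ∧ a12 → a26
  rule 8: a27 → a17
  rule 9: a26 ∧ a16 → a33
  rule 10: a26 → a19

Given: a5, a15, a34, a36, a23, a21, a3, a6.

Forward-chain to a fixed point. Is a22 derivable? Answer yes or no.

Round 1 — rule 2, rule 5, rule 6, derive a12, a16, a35.
Round 2 — rule 7, derive a26.
Round 3 — rule 9, rule 10, derive a33, a19.
Round 4 — rule 3, derive a27.
Round 5 — rule 8, derive a17.
Fixed point reached. a22 is concluded only by rule 4; rule 4 needs a37 (never derived).

no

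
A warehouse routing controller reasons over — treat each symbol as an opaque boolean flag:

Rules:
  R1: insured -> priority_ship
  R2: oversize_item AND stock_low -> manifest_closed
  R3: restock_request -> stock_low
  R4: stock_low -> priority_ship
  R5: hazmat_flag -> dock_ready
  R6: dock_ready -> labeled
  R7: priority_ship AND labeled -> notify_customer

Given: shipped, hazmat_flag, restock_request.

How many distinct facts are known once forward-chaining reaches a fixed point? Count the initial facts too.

Round 1: R3 [restock_request -> stock_low]; R5 [hazmat_flag -> dock_ready]. New: stock_low, dock_ready.
Round 2: R4 [stock_low -> priority_ship]; R6 [dock_ready -> labeled]. New: priority_ship, labeled.
Round 3: R7 [priority_ship AND labeled -> notify_customer]. New: notify_customer.
Closure: {dock_ready, hazmat_flag, labeled, notify_customer, priority_ship, restock_request, shipped, stock_low} — 8 facts.

8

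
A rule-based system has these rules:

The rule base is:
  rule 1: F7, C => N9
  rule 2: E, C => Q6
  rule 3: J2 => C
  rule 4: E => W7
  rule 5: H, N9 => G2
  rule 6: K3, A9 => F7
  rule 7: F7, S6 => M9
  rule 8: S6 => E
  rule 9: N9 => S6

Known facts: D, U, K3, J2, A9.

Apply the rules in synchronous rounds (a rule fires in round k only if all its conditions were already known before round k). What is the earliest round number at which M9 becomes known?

4

[1] rule 3 [J2 => C]; rule 6 [K3, A9 => F7]. ⇒ new: C, F7.
[2] rule 1 [F7, C => N9]. ⇒ new: N9.
[3] rule 9 [N9 => S6]. ⇒ new: S6.
[4] rule 7 [F7, S6 => M9]; rule 8 [S6 => E]. ⇒ new: M9, E.
M9 first appears in round 4.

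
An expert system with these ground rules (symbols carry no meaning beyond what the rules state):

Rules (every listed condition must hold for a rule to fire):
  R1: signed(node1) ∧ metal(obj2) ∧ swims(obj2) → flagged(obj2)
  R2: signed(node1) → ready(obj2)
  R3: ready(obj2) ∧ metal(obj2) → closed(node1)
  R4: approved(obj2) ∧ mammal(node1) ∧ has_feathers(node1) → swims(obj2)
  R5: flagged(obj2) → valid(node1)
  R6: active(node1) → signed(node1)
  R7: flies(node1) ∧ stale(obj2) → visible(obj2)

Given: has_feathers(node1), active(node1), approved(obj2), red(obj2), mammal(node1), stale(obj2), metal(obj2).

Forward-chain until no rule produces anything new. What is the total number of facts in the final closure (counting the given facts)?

13

Round 1 — R4, R6, derive swims(obj2), signed(node1).
Round 2 — R1, R2, derive flagged(obj2), ready(obj2).
Round 3 — R3, R5, derive closed(node1), valid(node1).
Closure: {active(node1), approved(obj2), closed(node1), flagged(obj2), has_feathers(node1), mammal(node1), metal(obj2), ready(obj2), red(obj2), signed(node1), stale(obj2), swims(obj2), valid(node1)} — 13 facts.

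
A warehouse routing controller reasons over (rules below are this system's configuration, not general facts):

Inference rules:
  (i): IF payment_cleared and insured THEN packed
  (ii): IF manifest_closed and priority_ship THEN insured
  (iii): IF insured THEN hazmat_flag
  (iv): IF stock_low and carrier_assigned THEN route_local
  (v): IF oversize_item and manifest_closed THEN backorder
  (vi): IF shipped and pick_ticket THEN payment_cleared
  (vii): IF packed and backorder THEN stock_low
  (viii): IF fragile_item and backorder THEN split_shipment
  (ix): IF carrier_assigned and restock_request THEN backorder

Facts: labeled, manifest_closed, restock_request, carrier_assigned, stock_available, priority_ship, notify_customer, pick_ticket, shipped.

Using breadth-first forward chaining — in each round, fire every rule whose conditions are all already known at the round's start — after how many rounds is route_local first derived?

Round 1: (ii) [IF manifest_closed and priority_ship THEN insured]; (vi) [IF shipped and pick_ticket THEN payment_cleared]; (ix) [IF carrier_assigned and restock_request THEN backorder]. New: insured, payment_cleared, backorder.
Round 2: (i) [IF payment_cleared and insured THEN packed]; (iii) [IF insured THEN hazmat_flag]. New: packed, hazmat_flag.
Round 3: (vii) [IF packed and backorder THEN stock_low]. New: stock_low.
Round 4: (iv) [IF stock_low and carrier_assigned THEN route_local]. New: route_local.
route_local first appears in round 4.

4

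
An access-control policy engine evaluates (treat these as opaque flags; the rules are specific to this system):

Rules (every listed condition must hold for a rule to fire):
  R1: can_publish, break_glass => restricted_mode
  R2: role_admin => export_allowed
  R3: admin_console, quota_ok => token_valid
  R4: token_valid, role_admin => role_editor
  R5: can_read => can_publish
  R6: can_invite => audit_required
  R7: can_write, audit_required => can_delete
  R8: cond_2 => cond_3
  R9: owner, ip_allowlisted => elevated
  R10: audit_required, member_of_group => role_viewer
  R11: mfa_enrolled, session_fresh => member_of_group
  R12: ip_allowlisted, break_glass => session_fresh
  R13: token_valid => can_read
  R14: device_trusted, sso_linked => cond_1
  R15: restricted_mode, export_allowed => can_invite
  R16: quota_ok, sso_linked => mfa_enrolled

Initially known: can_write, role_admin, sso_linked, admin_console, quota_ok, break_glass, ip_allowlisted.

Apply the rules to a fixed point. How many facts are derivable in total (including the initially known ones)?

[1] R2 [role_admin => export_allowed]; R3 [admin_console, quota_ok => token_valid]; R12 [ip_allowlisted, break_glass => session_fresh]; R16 [quota_ok, sso_linked => mfa_enrolled]. ⇒ new: export_allowed, token_valid, session_fresh, mfa_enrolled.
[2] R4 [token_valid, role_admin => role_editor]; R11 [mfa_enrolled, session_fresh => member_of_group]; R13 [token_valid => can_read]. ⇒ new: role_editor, member_of_group, can_read.
[3] R5 [can_read => can_publish]. ⇒ new: can_publish.
[4] R1 [can_publish, break_glass => restricted_mode]. ⇒ new: restricted_mode.
[5] R15 [restricted_mode, export_allowed => can_invite]. ⇒ new: can_invite.
[6] R6 [can_invite => audit_required]. ⇒ new: audit_required.
[7] R7 [can_write, audit_required => can_delete]; R10 [audit_required, member_of_group => role_viewer]. ⇒ new: can_delete, role_viewer.
Closure: {admin_console, audit_required, break_glass, can_delete, can_invite, can_publish, can_read, can_write, export_allowed, ip_allowlisted, member_of_group, mfa_enrolled, quota_ok, restricted_mode, role_admin, role_editor, role_viewer, session_fresh, sso_linked, token_valid} — 20 facts.

20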